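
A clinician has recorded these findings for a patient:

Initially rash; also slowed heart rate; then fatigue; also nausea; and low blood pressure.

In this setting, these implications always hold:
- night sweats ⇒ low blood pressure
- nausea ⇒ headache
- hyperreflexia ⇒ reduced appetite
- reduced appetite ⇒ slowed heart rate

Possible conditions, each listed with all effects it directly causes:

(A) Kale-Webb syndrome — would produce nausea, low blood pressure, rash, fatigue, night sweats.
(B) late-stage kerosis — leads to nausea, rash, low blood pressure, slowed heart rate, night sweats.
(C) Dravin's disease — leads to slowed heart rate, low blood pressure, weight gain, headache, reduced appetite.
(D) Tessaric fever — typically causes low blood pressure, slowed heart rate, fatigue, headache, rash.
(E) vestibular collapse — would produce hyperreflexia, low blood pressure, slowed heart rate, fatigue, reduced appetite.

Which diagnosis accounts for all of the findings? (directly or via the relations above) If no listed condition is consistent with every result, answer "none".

Per-candidate check:
(A) Kale-Webb syndrome — rash +; slowed heart rate -; fatigue +; nausea +; low blood pressure +
(B) late-stage kerosis — rash +; slowed heart rate +; fatigue -; nausea +; low blood pressure +
(C) Dravin's disease — does not account for rash, fatigue, nausea
(D) Tessaric fever — rash +; slowed heart rate +; fatigue +; nausea -; low blood pressure +
(E) vestibular collapse — does not account for rash, nausea
Every candidate fails on at least one observation.

none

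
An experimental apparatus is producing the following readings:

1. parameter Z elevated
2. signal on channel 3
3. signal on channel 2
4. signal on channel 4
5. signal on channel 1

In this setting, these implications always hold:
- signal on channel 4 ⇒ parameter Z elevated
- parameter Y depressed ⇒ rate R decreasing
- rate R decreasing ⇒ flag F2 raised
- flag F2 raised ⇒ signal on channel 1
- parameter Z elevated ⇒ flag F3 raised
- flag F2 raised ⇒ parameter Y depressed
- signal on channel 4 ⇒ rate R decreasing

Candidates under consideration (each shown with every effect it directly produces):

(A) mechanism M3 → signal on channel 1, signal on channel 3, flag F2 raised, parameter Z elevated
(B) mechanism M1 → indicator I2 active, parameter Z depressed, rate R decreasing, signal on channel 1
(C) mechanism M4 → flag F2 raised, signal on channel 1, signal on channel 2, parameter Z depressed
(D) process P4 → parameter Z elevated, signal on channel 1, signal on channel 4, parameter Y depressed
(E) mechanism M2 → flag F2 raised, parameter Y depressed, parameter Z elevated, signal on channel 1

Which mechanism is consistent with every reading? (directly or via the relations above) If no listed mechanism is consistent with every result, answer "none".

none

Checking each candidate against the observations:
(A) mechanism M3 — does not account for signal on channel 2, signal on channel 4
(B) mechanism M1 — parameter Z elevated ✗; signal on channel 3 ✗; signal on channel 2 ✗; signal on channel 4 ✗; signal on channel 1 ✓
(C) mechanism M4 — fails on parameter Z elevated, signal on channel 3, signal on channel 4 (predicts parameter Z depressed, not parameter Z elevated)
(D) process P4 — parameter Z elevated ✓; signal on channel 3 ✗; signal on channel 2 ✗; signal on channel 4 ✓; signal on channel 1 ✓
(E) mechanism M2 — does not account for signal on channel 3, signal on channel 2, signal on channel 4
Every candidate fails on at least one observation.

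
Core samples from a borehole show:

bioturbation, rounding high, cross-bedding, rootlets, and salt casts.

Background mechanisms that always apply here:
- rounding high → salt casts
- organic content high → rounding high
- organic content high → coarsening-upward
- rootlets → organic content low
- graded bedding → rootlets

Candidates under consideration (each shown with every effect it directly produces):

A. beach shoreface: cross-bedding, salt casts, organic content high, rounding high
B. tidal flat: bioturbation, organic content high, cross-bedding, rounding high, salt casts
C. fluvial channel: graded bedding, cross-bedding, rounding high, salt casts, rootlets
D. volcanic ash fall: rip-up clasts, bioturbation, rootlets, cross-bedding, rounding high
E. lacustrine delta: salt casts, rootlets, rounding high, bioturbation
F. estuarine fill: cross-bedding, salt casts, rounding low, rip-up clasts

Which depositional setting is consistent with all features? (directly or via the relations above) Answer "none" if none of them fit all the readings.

Testing each hypothesis:
(A) beach shoreface — bioturbation NO; rounding high yes; cross-bedding yes; rootlets NO; salt casts yes
(B) tidal flat — does not account for rootlets
(C) fluvial channel — does not account for bioturbation
(D) volcanic ash fall — bioturbation yes; rounding high yes; cross-bedding yes; rootlets yes; salt casts yes (through rounding high → salt casts)
(E) lacustrine delta — bioturbation yes; rounding high yes; cross-bedding NO; rootlets yes; salt casts yes
(F) estuarine fill — bioturbation NO; rounding high NO; cross-bedding yes; rootlets NO; salt casts yes
(D) is the only candidate with no mismatches.

D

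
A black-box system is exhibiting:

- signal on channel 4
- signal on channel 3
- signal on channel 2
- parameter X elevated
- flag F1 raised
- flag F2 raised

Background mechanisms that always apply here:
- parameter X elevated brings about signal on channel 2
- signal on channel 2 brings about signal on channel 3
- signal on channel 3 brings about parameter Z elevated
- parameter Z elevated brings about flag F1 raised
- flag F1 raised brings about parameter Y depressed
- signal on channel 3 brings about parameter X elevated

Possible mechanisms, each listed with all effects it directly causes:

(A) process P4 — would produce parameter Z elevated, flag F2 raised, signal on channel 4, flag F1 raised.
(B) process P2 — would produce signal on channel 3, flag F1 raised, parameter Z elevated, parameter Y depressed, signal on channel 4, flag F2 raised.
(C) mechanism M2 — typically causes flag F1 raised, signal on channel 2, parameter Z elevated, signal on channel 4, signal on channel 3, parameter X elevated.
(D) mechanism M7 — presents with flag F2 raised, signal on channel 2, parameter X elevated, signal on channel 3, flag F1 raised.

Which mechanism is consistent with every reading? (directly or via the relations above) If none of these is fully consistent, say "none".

B

Testing each hypothesis:
(A) process P4 — signal on channel 4 match; signal on channel 3 miss; signal on channel 2 miss; parameter X elevated miss; flag F1 raised match; flag F2 raised match
(B) process P2 — accounts for every observation (signal on channel 2 through signal on channel 3 → parameter X elevated → signal on channel 2)
(C) mechanism M2 — signal on channel 4 match; signal on channel 3 match; signal on channel 2 match; parameter X elevated match; flag F1 raised match; flag F2 raised miss
(D) mechanism M7 — does not account for signal on channel 4
Only (B) is consistent with every observation.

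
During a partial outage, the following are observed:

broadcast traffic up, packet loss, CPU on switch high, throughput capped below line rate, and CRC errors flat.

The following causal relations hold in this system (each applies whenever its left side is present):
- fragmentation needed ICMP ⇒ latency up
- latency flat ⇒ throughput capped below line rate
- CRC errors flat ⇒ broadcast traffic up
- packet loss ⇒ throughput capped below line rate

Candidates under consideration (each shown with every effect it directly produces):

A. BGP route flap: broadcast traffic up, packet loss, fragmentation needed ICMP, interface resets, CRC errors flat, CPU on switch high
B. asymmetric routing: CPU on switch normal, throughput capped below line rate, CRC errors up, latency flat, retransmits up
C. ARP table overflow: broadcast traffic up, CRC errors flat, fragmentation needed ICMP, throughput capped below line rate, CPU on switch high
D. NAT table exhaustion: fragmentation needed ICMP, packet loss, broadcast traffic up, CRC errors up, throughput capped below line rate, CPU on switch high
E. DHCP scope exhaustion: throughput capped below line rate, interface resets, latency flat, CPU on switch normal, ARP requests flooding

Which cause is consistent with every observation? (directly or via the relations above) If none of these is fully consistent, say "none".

A

Checking each candidate against the observations:
(A) BGP route flap — accounts for every observation (throughput capped below line rate via packet loss → throughput capped below line rate)
(B) asymmetric routing — fails on broadcast traffic up, packet loss, CPU on switch high, CRC errors flat (predicts CPU on switch normal, not CPU on switch high; predicts CRC errors up, not CRC errors flat)
(C) ARP table overflow — broadcast traffic up ✓; packet loss ✗; CPU on switch high ✓; throughput capped below line rate ✓; CRC errors flat ✓
(D) NAT table exhaustion — broadcast traffic up ✓; packet loss ✓; CPU on switch high ✓; throughput capped below line rate ✓; CRC errors flat ✗
(E) DHCP scope exhaustion — fails on broadcast traffic up, packet loss, CPU on switch high, CRC errors flat (predicts CPU on switch normal, not CPU on switch high)
Only (A) is consistent with every observation.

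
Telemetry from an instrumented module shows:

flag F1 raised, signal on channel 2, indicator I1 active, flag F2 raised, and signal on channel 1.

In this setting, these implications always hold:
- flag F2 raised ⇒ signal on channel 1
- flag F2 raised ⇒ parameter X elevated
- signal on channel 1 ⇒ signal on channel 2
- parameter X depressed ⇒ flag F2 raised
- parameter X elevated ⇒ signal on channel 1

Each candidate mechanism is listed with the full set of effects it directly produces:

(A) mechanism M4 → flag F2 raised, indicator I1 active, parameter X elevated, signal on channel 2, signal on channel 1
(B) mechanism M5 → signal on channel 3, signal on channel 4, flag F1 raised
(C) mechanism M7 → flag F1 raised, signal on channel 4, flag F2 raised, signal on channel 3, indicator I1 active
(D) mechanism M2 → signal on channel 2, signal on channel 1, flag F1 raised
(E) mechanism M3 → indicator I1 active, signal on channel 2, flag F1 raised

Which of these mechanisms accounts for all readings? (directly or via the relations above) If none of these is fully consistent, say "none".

C

Per-candidate check:
(A) mechanism M4 — flag F1 raised -; signal on channel 2 +; indicator I1 active +; flag F2 raised +; signal on channel 1 +
(B) mechanism M5 — flag F1 raised +; signal on channel 2 -; indicator I1 active -; flag F2 raised -; signal on channel 1 -
(C) mechanism M7 — accounts for every observation (signal on channel 2 through flag F2 raised → signal on channel 1 → signal on channel 2)
(D) mechanism M2 — flag F1 raised +; signal on channel 2 +; indicator I1 active -; flag F2 raised -; signal on channel 1 +
(E) mechanism M3 — flag F1 raised +; signal on channel 2 +; indicator I1 active +; flag F2 raised -; signal on channel 1 -
(C) is the only candidate with no mismatches.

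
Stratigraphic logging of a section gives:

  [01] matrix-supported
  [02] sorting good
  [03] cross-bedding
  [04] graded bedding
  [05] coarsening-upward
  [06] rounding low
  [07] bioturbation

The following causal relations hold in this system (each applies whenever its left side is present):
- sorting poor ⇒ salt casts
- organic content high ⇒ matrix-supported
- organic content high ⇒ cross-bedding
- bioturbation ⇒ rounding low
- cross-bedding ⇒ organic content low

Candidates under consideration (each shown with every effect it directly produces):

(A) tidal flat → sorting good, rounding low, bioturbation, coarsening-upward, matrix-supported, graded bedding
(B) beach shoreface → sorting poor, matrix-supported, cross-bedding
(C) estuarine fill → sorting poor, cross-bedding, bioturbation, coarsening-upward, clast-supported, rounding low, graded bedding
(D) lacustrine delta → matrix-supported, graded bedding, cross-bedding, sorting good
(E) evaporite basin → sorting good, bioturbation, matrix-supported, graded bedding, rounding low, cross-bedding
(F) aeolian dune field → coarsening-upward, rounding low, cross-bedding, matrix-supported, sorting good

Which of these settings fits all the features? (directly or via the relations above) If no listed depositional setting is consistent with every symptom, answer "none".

none

For each candidate, compare predicted effects to what was observed:
(A) tidal flat — matrix-supported +; sorting good +; cross-bedding -; graded bedding +; coarsening-upward +; rounding low +; bioturbation +
(B) beach shoreface — matrix-supported +; sorting good -; cross-bedding +; graded bedding -; coarsening-upward -; rounding low -; bioturbation -
(C) estuarine fill — fails on matrix-supported, sorting good (predicts clast-supported, not matrix-supported; predicts sorting poor, not sorting good)
(D) lacustrine delta — matrix-supported +; sorting good +; cross-bedding +; graded bedding +; coarsening-upward -; rounding low -; bioturbation -
(E) evaporite basin — does not account for coarsening-upward
(F) aeolian dune field — matrix-supported +; sorting good +; cross-bedding +; graded bedding -; coarsening-upward +; rounding low +; bioturbation -
Every candidate fails on at least one observation.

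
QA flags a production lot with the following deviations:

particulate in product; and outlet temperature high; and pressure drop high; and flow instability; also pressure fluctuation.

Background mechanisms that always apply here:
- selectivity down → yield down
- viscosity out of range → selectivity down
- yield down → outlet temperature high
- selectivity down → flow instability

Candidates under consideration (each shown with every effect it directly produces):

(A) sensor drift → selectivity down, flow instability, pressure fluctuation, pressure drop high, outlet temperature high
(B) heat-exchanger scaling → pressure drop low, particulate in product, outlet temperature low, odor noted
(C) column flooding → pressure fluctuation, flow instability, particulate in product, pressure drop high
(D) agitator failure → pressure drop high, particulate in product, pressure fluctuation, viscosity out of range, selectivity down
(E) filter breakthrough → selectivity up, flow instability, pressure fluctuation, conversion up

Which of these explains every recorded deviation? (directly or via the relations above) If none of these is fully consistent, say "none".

Testing each hypothesis:
(A) sensor drift — does not account for particulate in product
(B) heat-exchanger scaling — particulate in product yes; outlet temperature high NO; pressure drop high NO; flow instability NO; pressure fluctuation NO
(C) column flooding — does not account for outlet temperature high
(D) agitator failure — particulate in product yes; outlet temperature high yes (through selectivity down → yield down → outlet temperature high); pressure drop high yes; flow instability yes (through selectivity down → flow instability); pressure fluctuation yes
(E) filter breakthrough — does not account for particulate in product, outlet temperature high, pressure drop high
(D) is the only candidate with no mismatches.

D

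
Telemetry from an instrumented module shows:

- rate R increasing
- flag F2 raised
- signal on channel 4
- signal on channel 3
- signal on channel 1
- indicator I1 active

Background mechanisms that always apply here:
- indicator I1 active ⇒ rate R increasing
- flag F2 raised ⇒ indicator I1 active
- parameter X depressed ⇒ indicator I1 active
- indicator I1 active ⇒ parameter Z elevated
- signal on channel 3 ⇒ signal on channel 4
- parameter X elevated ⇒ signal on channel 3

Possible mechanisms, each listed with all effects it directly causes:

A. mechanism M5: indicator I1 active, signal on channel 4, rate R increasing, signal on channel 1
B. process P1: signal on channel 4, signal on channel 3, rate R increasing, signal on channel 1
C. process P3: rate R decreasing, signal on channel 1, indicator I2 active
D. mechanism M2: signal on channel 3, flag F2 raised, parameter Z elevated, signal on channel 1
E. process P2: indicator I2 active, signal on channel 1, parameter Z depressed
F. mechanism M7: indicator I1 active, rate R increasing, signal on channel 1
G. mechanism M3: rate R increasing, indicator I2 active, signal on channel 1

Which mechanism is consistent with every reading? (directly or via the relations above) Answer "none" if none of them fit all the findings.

D

Checking each candidate against the observations:
(A) mechanism M5 — rate R increasing match; flag F2 raised miss; signal on channel 4 match; signal on channel 3 miss; signal on channel 1 match; indicator I1 active match
(B) process P1 — rate R increasing match; flag F2 raised miss; signal on channel 4 match; signal on channel 3 match; signal on channel 1 match; indicator I1 active miss
(C) process P3 — rate R increasing miss; flag F2 raised miss; signal on channel 4 miss; signal on channel 3 miss; signal on channel 1 match; indicator I1 active miss
(D) mechanism M2 — accounts for every observation (rate R increasing through flag F2 raised → indicator I1 active → rate R increasing)
(E) process P2 — rate R increasing miss; flag F2 raised miss; signal on channel 4 miss; signal on channel 3 miss; signal on channel 1 match; indicator I1 active miss
(F) mechanism M7 — rate R increasing match; flag F2 raised miss; signal on channel 4 miss; signal on channel 3 miss; signal on channel 1 match; indicator I1 active match
(G) mechanism M3 — does not account for flag F2 raised, signal on channel 4, signal on channel 3, indicator I1 active
Only (D) is consistent with every observation.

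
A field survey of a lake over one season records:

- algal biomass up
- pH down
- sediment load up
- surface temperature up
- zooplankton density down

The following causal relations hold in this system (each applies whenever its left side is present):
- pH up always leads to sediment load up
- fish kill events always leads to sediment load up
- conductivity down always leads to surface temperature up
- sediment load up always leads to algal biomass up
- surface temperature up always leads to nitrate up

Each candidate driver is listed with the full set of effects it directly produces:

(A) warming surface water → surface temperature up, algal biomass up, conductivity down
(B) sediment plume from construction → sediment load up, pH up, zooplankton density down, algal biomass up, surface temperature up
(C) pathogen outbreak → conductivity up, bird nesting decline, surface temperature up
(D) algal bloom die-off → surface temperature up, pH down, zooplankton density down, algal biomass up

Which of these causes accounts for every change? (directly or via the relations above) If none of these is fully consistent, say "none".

none

Checking each candidate against the observations:
(A) warming surface water — does not account for pH down, sediment load up, zooplankton density down
(B) sediment plume from construction — fails on pH down (predicts pH up, not pH down)
(C) pathogen outbreak — algal biomass up ✗; pH down ✗; sediment load up ✗; surface temperature up ✓; zooplankton density down ✗
(D) algal bloom die-off — does not account for sediment load up
No candidate is consistent with all observations.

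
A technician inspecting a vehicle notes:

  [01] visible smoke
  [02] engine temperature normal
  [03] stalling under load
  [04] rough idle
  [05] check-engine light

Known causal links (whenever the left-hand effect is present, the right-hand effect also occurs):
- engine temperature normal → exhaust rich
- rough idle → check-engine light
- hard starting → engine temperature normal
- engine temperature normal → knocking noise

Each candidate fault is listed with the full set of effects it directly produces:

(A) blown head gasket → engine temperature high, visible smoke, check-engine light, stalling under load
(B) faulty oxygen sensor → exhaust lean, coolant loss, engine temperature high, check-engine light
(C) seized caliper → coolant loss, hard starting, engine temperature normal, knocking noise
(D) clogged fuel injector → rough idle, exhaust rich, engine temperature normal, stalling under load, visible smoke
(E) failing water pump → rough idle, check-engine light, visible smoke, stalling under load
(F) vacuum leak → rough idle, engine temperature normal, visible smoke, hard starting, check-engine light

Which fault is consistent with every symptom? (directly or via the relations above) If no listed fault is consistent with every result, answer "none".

For each candidate, compare predicted effects to what was observed:
(A) blown head gasket — fails on engine temperature normal, rough idle (predicts engine temperature high, not engine temperature normal)
(B) faulty oxygen sensor — visible smoke -; engine temperature normal -; stalling under load -; rough idle -; check-engine light +
(C) seized caliper — does not account for visible smoke, stalling under load, rough idle, check-engine light
(D) clogged fuel injector — visible smoke +; engine temperature normal +; stalling under load +; rough idle +; check-engine light + (by rough idle → check-engine light)
(E) failing water pump — visible smoke +; engine temperature normal -; stalling under load +; rough idle +; check-engine light +
(F) vacuum leak — visible smoke +; engine temperature normal +; stalling under load -; rough idle +; check-engine light +
(D) is the only candidate with no mismatches.

D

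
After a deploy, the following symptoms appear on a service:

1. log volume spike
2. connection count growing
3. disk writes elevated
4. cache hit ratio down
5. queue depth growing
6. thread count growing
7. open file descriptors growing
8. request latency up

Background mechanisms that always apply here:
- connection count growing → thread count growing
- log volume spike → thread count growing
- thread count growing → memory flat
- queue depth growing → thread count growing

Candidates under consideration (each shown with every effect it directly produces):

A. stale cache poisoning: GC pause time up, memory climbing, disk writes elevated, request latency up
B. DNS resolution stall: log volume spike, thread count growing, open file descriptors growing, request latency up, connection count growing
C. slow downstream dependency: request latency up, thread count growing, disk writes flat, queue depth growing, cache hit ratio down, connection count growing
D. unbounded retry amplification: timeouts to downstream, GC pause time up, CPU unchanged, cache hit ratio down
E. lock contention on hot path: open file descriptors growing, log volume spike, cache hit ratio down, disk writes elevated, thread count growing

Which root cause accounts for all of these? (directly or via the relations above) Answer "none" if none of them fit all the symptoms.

none

For each candidate, compare predicted effects to what was observed:
(A) stale cache poisoning — does not account for log volume spike, connection count growing, cache hit ratio down, queue depth growing, thread count growing, open file descriptors growing
(B) DNS resolution stall — does not account for disk writes elevated, cache hit ratio down, queue depth growing
(C) slow downstream dependency — fails on log volume spike, disk writes elevated, open file descriptors growing (predicts disk writes flat, not disk writes elevated)
(D) unbounded retry amplification — log volume spike -; connection count growing -; disk writes elevated -; cache hit ratio down +; queue depth growing -; thread count growing -; open file descriptors growing -; request latency up -
(E) lock contention on hot path — log volume spike +; connection count growing -; disk writes elevated +; cache hit ratio down +; queue depth growing -; thread count growing +; open file descriptors growing +; request latency up -
None of the listed candidates fits everything.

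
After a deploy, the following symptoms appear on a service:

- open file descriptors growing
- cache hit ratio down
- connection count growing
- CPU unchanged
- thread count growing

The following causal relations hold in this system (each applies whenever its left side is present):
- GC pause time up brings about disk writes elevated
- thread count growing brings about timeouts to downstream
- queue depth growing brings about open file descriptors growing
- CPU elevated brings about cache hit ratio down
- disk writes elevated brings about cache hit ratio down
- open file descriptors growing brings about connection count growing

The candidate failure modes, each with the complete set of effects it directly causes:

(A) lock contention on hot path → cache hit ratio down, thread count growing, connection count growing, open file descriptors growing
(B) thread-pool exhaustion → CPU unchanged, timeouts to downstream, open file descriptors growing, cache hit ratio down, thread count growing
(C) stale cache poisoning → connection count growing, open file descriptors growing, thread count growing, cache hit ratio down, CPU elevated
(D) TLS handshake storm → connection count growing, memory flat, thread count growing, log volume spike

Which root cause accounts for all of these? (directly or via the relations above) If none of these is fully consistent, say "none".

For each candidate, compare predicted effects to what was observed:
(A) lock contention on hot path — does not account for CPU unchanged
(B) thread-pool exhaustion — accounts for every observation (connection count growing via open file descriptors growing → connection count growing)
(C) stale cache poisoning — open file descriptors growing ✓; cache hit ratio down ✓; connection count growing ✓; CPU unchanged ✗; thread count growing ✓
(D) TLS handshake storm — does not account for open file descriptors growing, cache hit ratio down, CPU unchanged
(B) is the only candidate with no mismatches.

B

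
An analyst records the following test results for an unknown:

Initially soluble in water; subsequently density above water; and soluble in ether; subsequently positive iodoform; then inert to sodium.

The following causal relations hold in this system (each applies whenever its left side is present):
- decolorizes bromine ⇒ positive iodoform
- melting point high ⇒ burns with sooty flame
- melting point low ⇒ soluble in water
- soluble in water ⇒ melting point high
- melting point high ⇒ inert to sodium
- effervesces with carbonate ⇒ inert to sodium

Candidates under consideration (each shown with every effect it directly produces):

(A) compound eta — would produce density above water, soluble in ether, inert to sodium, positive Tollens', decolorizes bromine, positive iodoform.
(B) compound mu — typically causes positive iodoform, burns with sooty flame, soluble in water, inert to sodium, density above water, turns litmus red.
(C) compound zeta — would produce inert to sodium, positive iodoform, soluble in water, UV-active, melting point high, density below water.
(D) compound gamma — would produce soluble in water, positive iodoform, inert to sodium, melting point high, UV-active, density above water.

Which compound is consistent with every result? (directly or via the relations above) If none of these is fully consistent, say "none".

For each candidate, compare predicted effects to what was observed:
(A) compound eta — soluble in water ✗; density above water ✓; soluble in ether ✓; positive iodoform ✓; inert to sodium ✓
(B) compound mu — does not account for soluble in ether
(C) compound zeta — soluble in water ✓; density above water ✗; soluble in ether ✗; positive iodoform ✓; inert to sodium ✓
(D) compound gamma — soluble in water ✓; density above water ✓; soluble in ether ✗; positive iodoform ✓; inert to sodium ✓
None of the listed candidates fits everything.

none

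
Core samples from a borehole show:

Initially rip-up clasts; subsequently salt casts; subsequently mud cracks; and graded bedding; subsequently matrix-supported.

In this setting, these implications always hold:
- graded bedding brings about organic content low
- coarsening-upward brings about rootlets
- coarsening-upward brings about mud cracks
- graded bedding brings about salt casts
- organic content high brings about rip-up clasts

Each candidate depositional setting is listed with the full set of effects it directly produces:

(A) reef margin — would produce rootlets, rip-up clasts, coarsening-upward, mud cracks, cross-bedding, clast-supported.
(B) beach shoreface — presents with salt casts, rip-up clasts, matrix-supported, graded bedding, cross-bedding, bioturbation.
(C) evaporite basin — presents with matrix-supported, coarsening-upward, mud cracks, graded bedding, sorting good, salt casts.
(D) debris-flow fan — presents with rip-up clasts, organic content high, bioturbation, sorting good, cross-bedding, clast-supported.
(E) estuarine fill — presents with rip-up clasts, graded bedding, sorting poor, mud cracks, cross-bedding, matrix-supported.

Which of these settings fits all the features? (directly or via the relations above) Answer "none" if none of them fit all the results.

For each candidate, compare predicted effects to what was observed:
(A) reef margin — fails on salt casts, graded bedding, matrix-supported (predicts clast-supported, not matrix-supported)
(B) beach shoreface — does not account for mud cracks
(C) evaporite basin — does not account for rip-up clasts
(D) debris-flow fan — fails on salt casts, mud cracks, graded bedding, matrix-supported (predicts clast-supported, not matrix-supported)
(E) estuarine fill — rip-up clasts match; salt casts match (by graded bedding → salt casts); mud cracks match; graded bedding match; matrix-supported match
Only (E) is consistent with every observation.

E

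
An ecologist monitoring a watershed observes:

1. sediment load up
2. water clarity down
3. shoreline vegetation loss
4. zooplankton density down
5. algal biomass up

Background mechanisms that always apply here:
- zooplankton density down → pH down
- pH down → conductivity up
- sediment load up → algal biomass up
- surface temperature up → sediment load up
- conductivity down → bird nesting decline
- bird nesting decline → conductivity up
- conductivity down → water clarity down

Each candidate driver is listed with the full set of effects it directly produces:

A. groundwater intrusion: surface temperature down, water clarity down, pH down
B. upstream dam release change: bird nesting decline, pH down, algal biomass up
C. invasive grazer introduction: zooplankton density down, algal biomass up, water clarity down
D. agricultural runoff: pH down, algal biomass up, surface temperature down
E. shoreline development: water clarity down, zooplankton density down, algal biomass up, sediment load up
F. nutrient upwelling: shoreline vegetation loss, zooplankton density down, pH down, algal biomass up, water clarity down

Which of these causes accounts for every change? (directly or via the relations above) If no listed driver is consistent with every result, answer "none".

Per-candidate check:
(A) groundwater intrusion — sediment load up -; water clarity down +; shoreline vegetation loss -; zooplankton density down -; algal biomass up -
(B) upstream dam release change — sediment load up -; water clarity down -; shoreline vegetation loss -; zooplankton density down -; algal biomass up +
(C) invasive grazer introduction — sediment load up -; water clarity down +; shoreline vegetation loss -; zooplankton density down +; algal biomass up +
(D) agricultural runoff — sediment load up -; water clarity down -; shoreline vegetation loss -; zooplankton density down -; algal biomass up +
(E) shoreline development — does not account for shoreline vegetation loss
(F) nutrient upwelling — sediment load up -; water clarity down +; shoreline vegetation loss +; zooplankton density down +; algal biomass up +
Every candidate fails on at least one observation.

none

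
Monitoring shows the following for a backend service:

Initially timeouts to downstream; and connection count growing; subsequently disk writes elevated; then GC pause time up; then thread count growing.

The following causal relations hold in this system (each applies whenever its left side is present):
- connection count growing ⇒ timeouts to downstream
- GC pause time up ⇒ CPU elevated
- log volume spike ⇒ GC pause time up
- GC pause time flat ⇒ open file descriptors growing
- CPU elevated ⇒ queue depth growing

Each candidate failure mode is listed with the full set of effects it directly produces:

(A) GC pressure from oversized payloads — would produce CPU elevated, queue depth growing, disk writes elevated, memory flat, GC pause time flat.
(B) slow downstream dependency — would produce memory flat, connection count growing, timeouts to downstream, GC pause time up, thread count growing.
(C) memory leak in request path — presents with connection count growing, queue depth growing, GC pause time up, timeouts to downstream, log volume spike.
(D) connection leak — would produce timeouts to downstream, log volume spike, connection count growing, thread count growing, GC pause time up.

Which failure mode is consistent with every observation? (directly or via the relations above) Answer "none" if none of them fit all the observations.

For each candidate, compare predicted effects to what was observed:
(A) GC pressure from oversized payloads — timeouts to downstream NO; connection count growing NO; disk writes elevated yes; GC pause time up NO; thread count growing NO
(B) slow downstream dependency — timeouts to downstream yes; connection count growing yes; disk writes elevated NO; GC pause time up yes; thread count growing yes
(C) memory leak in request path — timeouts to downstream yes; connection count growing yes; disk writes elevated NO; GC pause time up yes; thread count growing NO
(D) connection leak — does not account for disk writes elevated
None of the listed candidates fits everything.

none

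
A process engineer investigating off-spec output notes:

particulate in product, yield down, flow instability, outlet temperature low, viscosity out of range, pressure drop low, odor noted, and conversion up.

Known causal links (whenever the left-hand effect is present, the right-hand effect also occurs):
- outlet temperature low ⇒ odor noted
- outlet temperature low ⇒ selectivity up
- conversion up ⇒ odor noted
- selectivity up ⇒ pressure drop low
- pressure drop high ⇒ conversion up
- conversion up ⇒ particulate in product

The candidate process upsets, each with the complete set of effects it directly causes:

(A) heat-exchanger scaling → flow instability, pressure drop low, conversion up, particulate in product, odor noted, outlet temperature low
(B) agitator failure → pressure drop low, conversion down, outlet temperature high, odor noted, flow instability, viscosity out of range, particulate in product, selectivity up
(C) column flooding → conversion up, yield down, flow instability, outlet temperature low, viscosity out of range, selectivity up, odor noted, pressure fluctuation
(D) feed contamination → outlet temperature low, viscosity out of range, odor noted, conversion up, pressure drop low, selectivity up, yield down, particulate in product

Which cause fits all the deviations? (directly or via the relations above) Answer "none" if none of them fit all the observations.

C

Testing each hypothesis:
(A) heat-exchanger scaling — particulate in product yes; yield down NO; flow instability yes; outlet temperature low yes; viscosity out of range NO; pressure drop low yes; odor noted yes; conversion up yes
(B) agitator failure — particulate in product yes; yield down NO; flow instability yes; outlet temperature low NO; viscosity out of range yes; pressure drop low yes; odor noted yes; conversion up NO
(C) column flooding — accounts for every observation (particulate in product through conversion up → particulate in product)
(D) feed contamination — particulate in product yes; yield down yes; flow instability NO; outlet temperature low yes; viscosity out of range yes; pressure drop low yes; odor noted yes; conversion up yes
(C) is the only candidate with no mismatches.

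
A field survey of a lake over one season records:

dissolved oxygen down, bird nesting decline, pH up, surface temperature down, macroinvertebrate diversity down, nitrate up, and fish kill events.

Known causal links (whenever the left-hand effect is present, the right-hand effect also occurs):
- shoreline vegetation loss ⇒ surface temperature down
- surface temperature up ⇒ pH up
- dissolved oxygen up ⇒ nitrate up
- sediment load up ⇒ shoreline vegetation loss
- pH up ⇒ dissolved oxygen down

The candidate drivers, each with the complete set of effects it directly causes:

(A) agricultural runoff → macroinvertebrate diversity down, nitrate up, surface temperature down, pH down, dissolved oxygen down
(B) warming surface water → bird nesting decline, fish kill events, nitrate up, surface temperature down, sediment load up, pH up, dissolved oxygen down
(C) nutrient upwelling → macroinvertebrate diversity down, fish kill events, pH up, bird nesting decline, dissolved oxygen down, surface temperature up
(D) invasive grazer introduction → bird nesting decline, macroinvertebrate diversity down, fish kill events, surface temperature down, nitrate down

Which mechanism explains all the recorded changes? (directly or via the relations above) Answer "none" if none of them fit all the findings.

For each candidate, compare predicted effects to what was observed:
(A) agricultural runoff — dissolved oxygen down match; bird nesting decline miss; pH up miss; surface temperature down match; macroinvertebrate diversity down match; nitrate up match; fish kill events miss
(B) warming surface water — does not account for macroinvertebrate diversity down
(C) nutrient upwelling — fails on surface temperature down, nitrate up (predicts surface temperature up, not surface temperature down)
(D) invasive grazer introduction — dissolved oxygen down miss; bird nesting decline match; pH up miss; surface temperature down match; macroinvertebrate diversity down match; nitrate up miss; fish kill events match
None of the listed candidates fits everything.

none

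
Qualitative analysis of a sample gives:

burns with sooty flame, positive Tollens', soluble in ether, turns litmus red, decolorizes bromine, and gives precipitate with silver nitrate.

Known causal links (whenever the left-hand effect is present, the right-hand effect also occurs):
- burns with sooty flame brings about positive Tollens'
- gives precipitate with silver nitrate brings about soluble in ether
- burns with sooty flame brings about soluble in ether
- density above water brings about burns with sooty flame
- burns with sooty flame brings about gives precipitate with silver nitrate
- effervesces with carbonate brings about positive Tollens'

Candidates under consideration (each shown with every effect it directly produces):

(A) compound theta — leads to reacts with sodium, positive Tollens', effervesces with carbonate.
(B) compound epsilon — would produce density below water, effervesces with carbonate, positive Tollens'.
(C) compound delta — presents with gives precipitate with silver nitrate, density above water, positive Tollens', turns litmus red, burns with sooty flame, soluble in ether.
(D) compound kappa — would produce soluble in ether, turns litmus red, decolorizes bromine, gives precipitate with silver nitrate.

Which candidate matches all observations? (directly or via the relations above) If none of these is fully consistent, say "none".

Checking each candidate against the observations:
(A) compound theta — burns with sooty flame miss; positive Tollens' match; soluble in ether miss; turns litmus red miss; decolorizes bromine miss; gives precipitate with silver nitrate miss
(B) compound epsilon — does not account for burns with sooty flame, soluble in ether, turns litmus red, decolorizes bromine, gives precipitate with silver nitrate
(C) compound delta — burns with sooty flame match; positive Tollens' match; soluble in ether match; turns litmus red match; decolorizes bromine miss; gives precipitate with silver nitrate match
(D) compound kappa — burns with sooty flame miss; positive Tollens' miss; soluble in ether match; turns litmus red match; decolorizes bromine match; gives precipitate with silver nitrate match
None of the listed candidates fits everything.

none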